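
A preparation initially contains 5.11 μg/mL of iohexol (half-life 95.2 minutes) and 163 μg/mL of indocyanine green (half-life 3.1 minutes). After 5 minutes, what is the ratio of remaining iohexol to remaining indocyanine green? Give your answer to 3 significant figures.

iohexol: 5.11 × (1/2)^(5/95.2) = 5.11 × (1/2)^0.052521 ≈ 4.9273 μg/mL.
indocyanine green: 163 × (1/2)^(5/3.1) = 163 × (1/2)^1.6129 ≈ 53.291 μg/mL.
Ratio ≈ 4.9273 / 53.291 ≈ 0.09246.

0.0925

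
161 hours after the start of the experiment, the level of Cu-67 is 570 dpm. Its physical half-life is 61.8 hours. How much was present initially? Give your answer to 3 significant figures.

Number of half-lives elapsed: n = 161/61.8 ≈ 2.6052.
A₀ = A × 2^n = 570 × 2^2.6052 = 570 × 6.0847 ≈ 3468.3 dpm.

3470 dpm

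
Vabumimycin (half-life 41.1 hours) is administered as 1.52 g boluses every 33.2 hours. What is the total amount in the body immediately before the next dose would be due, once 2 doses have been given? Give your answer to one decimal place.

The 2 doses were given 66.4, 33.2 hours ago.
Total = 1.52·(1/2)^(66.4/41.1) + 1.52·(1/2)^(33.2/41.1)
      = 0.49603 + 0.86831 ≈ 1.3643 g.

1.4 g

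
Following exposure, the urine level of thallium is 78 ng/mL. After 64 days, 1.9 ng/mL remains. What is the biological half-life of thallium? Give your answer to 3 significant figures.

A/A₀ = 1.9/78 ≈ 0.024359.
n = log₂(41.053) ≈ 5.3594 half-lives elapsed in 64 days.
t½ = 64/5.3594 ≈ 11.942 days.

11.9 days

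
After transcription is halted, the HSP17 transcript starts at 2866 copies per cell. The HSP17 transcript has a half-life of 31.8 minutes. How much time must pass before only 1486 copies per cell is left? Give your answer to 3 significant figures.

30.1 minutes

Fraction remaining = 1486/2866 ≈ 0.51849.
n = log₂(2866/1486) = ln(1.9287)/ln 2 ≈ 0.9476 half-lives.
t = n × t½ = 0.9476 × 31.8 ≈ 30.134 minutes.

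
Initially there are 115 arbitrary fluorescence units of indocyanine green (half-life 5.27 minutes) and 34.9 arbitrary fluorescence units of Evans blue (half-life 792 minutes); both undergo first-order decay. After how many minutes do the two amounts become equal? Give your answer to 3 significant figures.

9.13 minutes

Set 115·(1/2)^(t/5.27) = 34.9·(1/2)^(t/792).
Taking log₂: log₂(115/34.9) = t·(1/5.27 − 1/792).
log₂(3.2951) = 1.7203; 1/5.27 − 1/792 = 0.18849.
t = 1.7203 / 0.18849 ≈ 9.1269 minutes.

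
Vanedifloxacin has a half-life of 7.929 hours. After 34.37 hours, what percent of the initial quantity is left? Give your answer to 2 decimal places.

4.96%

n = 34.37/7.929 ≈ 4.3347 half-lives.
Fraction remaining = (1/2)^4.3347 ≈ 0.049559, i.e. 4.9559%.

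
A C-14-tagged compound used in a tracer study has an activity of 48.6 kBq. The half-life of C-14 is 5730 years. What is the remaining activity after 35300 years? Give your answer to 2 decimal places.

Number of half-lives: n = 35300/5730 ≈ 6.1606.
Remaining = 48.6 × (1/2)^6.1606 = 48.6 × 0.013979 ≈ 0.6794 kBq.

0.68 kBq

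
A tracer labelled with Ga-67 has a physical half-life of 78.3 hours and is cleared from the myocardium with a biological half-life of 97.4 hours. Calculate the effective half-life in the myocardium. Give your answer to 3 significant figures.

1/t_eff = 1/t_phys + 1/t_biol = 1/78.3 + 1/97.4 = 0.023038 per hour.
t_eff = 78.3 × 97.4 / (78.3 + 97.4) ≈ 43.406 hours.

43.4 hours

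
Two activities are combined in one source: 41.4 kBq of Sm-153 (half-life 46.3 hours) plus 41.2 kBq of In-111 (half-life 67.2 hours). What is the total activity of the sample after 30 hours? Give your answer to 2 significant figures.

Sm-153: 41.4 × (1/2)^(30/46.3) = 41.4 × (1/2)^0.64795 ≈ 26.421 kBq.
In-111: 41.2 × (1/2)^(30/67.2) = 41.2 × (1/2)^0.44643 ≈ 30.235 kBq.
Total = 26.421 + 30.235 ≈ 56.656 kBq.

57 kBq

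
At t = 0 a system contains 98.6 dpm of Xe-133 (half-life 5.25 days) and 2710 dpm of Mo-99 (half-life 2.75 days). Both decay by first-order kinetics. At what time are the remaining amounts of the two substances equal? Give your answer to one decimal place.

27.6 days

Set 98.6·(1/2)^(t/5.25) = 2710·(1/2)^(t/2.75).
Taking log₂: log₂(98.6/2710) = t·(1/5.25 − 1/2.75).
log₂(0.036384) = -4.7806; 1/5.25 − 1/2.75 = -0.17316.
t = -4.7806 / -0.17316 ≈ 27.608 days.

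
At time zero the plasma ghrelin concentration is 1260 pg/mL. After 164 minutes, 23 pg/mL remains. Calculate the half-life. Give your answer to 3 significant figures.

A/A₀ = 23/1260 ≈ 0.018254.
n = log₂(54.783) ≈ 5.7756 half-lives elapsed in 164 minutes.
t½ = 164/5.7756 ≈ 28.395 minutes.

28.4 minutes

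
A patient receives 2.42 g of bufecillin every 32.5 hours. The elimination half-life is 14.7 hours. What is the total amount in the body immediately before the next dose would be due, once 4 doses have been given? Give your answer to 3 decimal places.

The 4 doses were given 130, 97.5, 65, 32.5 hours ago.
Total = 2.42·(1/2)^(130/14.7) + 2.42·(1/2)^(97.5/14.7) + 2.42·(1/2)^(65/14.7) + 2.42·(1/2)^(32.5/14.7)
      = 0.005268 + 0.024389 + 0.11291 + 0.52272 ≈ 0.66529 g.

0.665 g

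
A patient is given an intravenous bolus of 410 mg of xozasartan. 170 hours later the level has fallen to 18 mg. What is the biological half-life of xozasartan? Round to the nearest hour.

38 hours

A/A₀ = 18/410 ≈ 0.043902.
n = log₂(22.778) ≈ 4.5096 half-lives elapsed in 170 hours.
t½ = 170/4.5096 ≈ 37.698 hours.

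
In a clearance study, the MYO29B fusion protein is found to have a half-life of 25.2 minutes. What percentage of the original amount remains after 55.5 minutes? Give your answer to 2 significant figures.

22%

n = 55.5/25.2 ≈ 2.2024 half-lives.
Fraction remaining = (1/2)^2.2024 ≈ 0.21728, i.e. 21.728%.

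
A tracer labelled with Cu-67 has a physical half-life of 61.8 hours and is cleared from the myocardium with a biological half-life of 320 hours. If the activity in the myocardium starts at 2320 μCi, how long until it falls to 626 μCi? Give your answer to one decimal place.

1/t_eff = 1/t_phys + 1/t_biol = 1/61.8 + 1/320 = 0.019306 per hour.
t_eff = 61.8 × 320 / (61.8 + 320) ≈ 51.797 hours.
n = log₂(2320/626) ≈ 1.8899; t = 1.8899 × 51.797 ≈ 97.89 hours.

97.9 hours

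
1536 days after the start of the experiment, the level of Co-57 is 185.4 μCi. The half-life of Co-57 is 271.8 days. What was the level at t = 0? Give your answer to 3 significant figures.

9320 μCi

Number of half-lives elapsed: n = 1536/271.8 ≈ 5.6512.
A₀ = A × 2^n = 185.4 × 2^5.6512 = 185.4 × 50.256 ≈ 9317.4 μCi.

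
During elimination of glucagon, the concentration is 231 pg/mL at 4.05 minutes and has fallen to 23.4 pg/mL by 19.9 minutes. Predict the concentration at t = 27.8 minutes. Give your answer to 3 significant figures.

7.47 pg/mL

Over Δt = 19.9 − 4.05 = 15.85 minutes, the level fell by a factor of 231/23.4 ≈ 9.8718.
n = log₂(9.8718) ≈ 3.3033 half-lives, so t½ = 15.85/3.3033 ≈ 4.7982 minutes.
From t = 19.9 to t = 27.8: 23.4 × (1/2)^((27.8−19.9)/4.7982) ≈ 7.4746 pg/mL.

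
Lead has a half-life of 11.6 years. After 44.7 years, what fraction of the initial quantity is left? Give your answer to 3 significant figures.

n = 44.7/11.6 ≈ 3.8534 half-lives.
Fraction remaining = (1/2)^3.8534 ≈ 0.069183.

0.0692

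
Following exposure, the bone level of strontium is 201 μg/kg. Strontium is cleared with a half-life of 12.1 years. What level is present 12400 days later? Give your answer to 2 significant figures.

Convert the elapsed time: 12400 days = 33.9726 years.
Number of half-lives: n = 33.9726/12.1 ≈ 2.8077.
Remaining = 201 × (1/2)^2.8077 = 201 × 0.14283 ≈ 28.708 μg/kg.

29 μg/kg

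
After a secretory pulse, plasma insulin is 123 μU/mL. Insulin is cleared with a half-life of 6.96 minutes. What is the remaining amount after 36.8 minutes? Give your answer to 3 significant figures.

Number of half-lives: n = 36.8/6.96 ≈ 5.2874.
Remaining = 123 × (1/2)^5.2874 = 123 × 0.025606 ≈ 3.1496 μU/mL.

3.15 μU/mL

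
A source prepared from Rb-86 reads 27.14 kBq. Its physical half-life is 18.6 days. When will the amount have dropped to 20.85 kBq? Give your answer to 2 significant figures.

7.1 days

Fraction remaining = 20.85/27.14 ≈ 0.76824.
n = log₂(27.14/20.85) = ln(1.3017)/ln 2 ≈ 0.38037 half-lives.
t = n × t½ = 0.38037 × 18.6 ≈ 7.0749 days.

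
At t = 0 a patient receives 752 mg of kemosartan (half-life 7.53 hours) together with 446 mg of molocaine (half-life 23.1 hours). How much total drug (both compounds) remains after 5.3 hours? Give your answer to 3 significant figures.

kemosartan: 752 × (1/2)^(5.3/7.53) = 752 × (1/2)^0.70385 ≈ 461.68 mg.
molocaine: 446 × (1/2)^(5.3/23.1) = 446 × (1/2)^0.22944 ≈ 380.42 mg.
Total = 461.68 + 380.42 ≈ 842.1 mg.

842 mg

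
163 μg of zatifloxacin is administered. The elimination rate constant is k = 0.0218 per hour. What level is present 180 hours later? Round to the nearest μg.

t½ = ln 2 / k = 0.69315 / 0.0218 ≈ 31.796 hours.
Number of half-lives: n = 180/31.796 ≈ 5.6611.
Remaining = 163 × (1/2)^5.6611 = 163 × 0.019762 ≈ 3.2212 μg.

3 μg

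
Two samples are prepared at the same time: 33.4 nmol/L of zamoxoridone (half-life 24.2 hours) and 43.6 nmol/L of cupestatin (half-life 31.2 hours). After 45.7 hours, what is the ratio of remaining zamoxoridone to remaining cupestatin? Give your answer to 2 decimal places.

zamoxoridone: 33.4 × (1/2)^(45.7/24.2) = 33.4 × (1/2)^1.8884 ≈ 9.0214 nmol/L.
cupestatin: 43.6 × (1/2)^(45.7/31.2) = 43.6 × (1/2)^1.4647 ≈ 15.796 nmol/L.
Ratio ≈ 9.0214 / 15.796 ≈ 0.57111.

0.57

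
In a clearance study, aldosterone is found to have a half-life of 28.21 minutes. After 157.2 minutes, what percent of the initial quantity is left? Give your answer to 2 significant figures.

n = 157.2/28.21 ≈ 5.5725 half-lives.
Fraction remaining = (1/2)^5.5725 ≈ 0.021014, i.e. 2.1014%.

2.1%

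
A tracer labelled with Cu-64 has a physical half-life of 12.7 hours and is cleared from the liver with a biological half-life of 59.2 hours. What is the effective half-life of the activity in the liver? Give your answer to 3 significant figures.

10.5 hours

1/t_eff = 1/t_phys + 1/t_biol = 1/12.7 + 1/59.2 = 0.095632 per hour.
t_eff = 12.7 × 59.2 / (12.7 + 59.2) ≈ 10.457 hours.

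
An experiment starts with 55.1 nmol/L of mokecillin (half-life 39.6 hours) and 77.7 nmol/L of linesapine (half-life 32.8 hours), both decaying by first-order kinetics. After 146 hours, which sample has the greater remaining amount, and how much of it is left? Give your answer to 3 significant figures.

mokecillin, 4.28 nmol/L

mokecillin: 55.1 × (1/2)^3.6869 ≈ 4.2785 nmol/L.
linesapine: 77.7 × (1/2)^4.4512 ≈ 3.552 nmol/L.
Mokecillin has more remaining, at ≈ 4.2785 nmol/L.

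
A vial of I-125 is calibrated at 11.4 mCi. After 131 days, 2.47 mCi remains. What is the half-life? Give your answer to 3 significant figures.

A/A₀ = 2.47/11.4 ≈ 0.21667.
n = log₂(4.6154) ≈ 2.2065 half-lives elapsed in 131 days.
t½ = 131/2.2065 ≈ 59.371 days.

59.4 days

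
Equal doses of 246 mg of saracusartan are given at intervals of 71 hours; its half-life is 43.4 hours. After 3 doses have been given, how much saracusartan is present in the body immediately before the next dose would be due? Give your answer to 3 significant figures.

The 3 doses were given 213, 142, 71 hours ago.
Total = 246·(1/2)^(213/43.4) + 246·(1/2)^(142/43.4) + 246·(1/2)^(71/43.4)
      = 8.1946 + 25.468 + 79.153 ≈ 112.82 mg.

113 mg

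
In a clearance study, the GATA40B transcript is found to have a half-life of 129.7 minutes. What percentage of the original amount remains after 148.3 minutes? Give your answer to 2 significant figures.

45%

n = 148.3/129.7 ≈ 1.1434 half-lives.
Fraction remaining = (1/2)^1.1434 ≈ 0.45269, i.e. 45.269%.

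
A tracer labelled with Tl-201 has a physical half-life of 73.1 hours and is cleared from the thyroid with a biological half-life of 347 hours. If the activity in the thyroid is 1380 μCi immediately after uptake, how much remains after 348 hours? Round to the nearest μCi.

25 μCi

1/t_eff = 1/t_phys + 1/t_biol = 1/73.1 + 1/347 = 0.016562 per hour.
t_eff = 73.1 × 347 / (73.1 + 347) ≈ 60.38 hours.
Remaining = 1380 × (1/2)^(348/60.38) = 1380 × (1/2)^5.7635 ≈ 25.404 μCi.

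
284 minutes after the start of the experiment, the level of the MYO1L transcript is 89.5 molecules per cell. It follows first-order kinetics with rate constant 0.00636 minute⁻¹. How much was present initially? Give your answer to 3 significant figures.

545 molecules per cell

t½ = ln 2 / λ = 0.69315 / 0.00636 ≈ 108.99 minutes.
Number of half-lives elapsed: n = 284/108.99 ≈ 2.6059.
A₀ = A × 2^n = 89.5 × 2^2.6059 = 89.5 × 6.0875 ≈ 544.83 molecules per cell.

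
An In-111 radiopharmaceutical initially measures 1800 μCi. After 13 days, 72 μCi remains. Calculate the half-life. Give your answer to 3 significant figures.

2.80 days

A/A₀ = 72/1800 ≈ 0.04.
n = log₂(25) ≈ 4.6439 half-lives elapsed in 13 days.
t½ = 13/4.6439 ≈ 2.7994 days.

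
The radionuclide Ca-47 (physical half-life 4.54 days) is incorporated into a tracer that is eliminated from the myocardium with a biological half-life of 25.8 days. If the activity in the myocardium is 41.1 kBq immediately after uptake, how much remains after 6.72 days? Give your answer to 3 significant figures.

12.3 kBq

1/t_eff = 1/t_phys + 1/t_biol = 1/4.54 + 1/25.8 = 0.25902 per day.
t_eff = 4.54 × 25.8 / (4.54 + 25.8) ≈ 3.8606 days.
Remaining = 41.1 × (1/2)^(6.72/3.8606) = 41.1 × (1/2)^1.7406 ≈ 12.299 kBq.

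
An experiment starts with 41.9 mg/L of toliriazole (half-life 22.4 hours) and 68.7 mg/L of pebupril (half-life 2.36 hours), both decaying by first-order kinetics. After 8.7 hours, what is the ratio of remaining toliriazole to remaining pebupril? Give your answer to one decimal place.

toliriazole: 41.9 × (1/2)^(8.7/22.4) = 41.9 × (1/2)^0.38839 ≈ 32.011 mg/L.
pebupril: 68.7 × (1/2)^(8.7/2.36) = 68.7 × (1/2)^3.6864 ≈ 5.3361 mg/L.
Ratio ≈ 32.011 / 5.3361 ≈ 5.9989.

6.0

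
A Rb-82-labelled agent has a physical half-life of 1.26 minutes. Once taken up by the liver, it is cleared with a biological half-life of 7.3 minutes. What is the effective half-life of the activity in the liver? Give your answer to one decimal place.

1.1 minutes

1/t_eff = 1/t_phys + 1/t_biol = 1/1.26 + 1/7.3 = 0.93064 per minute.
t_eff = 1.26 × 7.3 / (1.26 + 7.3) ≈ 1.0745 minutes.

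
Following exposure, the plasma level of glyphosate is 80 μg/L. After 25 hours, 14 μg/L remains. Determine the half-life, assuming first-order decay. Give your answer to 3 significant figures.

9.94 hours

A/A₀ = 14/80 ≈ 0.175.
n = log₂(5.7143) ≈ 2.5146 half-lives elapsed in 25 hours.
t½ = 25/2.5146 ≈ 9.942 hours.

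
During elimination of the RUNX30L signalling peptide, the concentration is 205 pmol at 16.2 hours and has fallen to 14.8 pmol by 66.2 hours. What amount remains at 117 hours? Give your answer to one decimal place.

1.0 pmol

Over Δt = 66.2 − 16.2 = 50 hours, the level fell by a factor of 205/14.8 ≈ 13.851.
n = log₂(13.851) ≈ 3.792 half-lives, so t½ = 50/3.792 ≈ 13.186 hours.
From t = 66.2 to t = 117: 14.8 × (1/2)^((117−66.2)/13.186) ≈ 1.0245 pmol.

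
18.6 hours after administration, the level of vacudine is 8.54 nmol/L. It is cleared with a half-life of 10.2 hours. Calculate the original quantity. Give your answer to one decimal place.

30.2 nmol/L

Number of half-lives elapsed: n = 18.6/10.2 ≈ 1.8235.
A₀ = A × 2^n = 8.54 × 2^1.8235 = 8.54 × 3.5395 ≈ 30.227 nmol/L.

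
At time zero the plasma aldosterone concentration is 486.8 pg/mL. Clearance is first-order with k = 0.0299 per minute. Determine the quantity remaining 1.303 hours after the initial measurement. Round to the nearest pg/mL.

47 pg/mL

t½ = ln 2 / k = 0.69315 / 0.0299 ≈ 23.182 minutes.
Convert the elapsed time: 1.303 hours = 78.18 minutes.
Number of half-lives: n = 78.18/23.182 ≈ 3.3724.
Remaining = 486.8 × (1/2)^3.3724 = 486.8 × 0.096561 ≈ 47.006 pg/mL.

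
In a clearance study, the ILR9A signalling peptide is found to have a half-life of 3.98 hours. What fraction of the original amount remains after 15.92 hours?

0.0625

n = 15.92/3.98 ≈ 4 half-lives.
Fraction remaining = (1/2)^4 ≈ 0.0625.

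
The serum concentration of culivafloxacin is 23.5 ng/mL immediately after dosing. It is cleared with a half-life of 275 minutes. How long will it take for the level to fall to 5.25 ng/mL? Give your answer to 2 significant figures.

Fraction remaining = 5.25/23.5 ≈ 0.2234.
n = log₂(23.5/5.25) = ln(4.4762)/ln 2 ≈ 2.1623 half-lives.
t = n × t½ = 2.1623 × 275 ≈ 594.62 minutes.

590 minutes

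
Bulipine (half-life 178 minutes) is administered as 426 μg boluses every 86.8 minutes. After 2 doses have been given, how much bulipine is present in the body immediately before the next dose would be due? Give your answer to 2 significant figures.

The 2 doses were given 173.6, 86.8 minutes ago.
Total = 426·(1/2)^(173.6/178) + 426·(1/2)^(86.8/178)
      = 216.68 + 303.82 ≈ 520.5 μg.

520 μg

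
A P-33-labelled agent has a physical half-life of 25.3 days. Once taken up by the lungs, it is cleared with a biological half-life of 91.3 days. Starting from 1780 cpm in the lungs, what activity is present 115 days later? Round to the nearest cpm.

1/t_eff = 1/t_phys + 1/t_biol = 1/25.3 + 1/91.3 = 0.050479 per day.
t_eff = 25.3 × 91.3 / (25.3 + 91.3) ≈ 19.81 days.
Remaining = 1780 × (1/2)^(115/19.81) = 1780 × (1/2)^5.805 ≈ 31.837 cpm.

32 cpm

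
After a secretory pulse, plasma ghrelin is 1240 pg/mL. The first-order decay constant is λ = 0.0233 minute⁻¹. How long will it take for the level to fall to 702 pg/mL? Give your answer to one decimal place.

t½ = ln 2 / λ = 0.69315 / 0.0233 ≈ 29.749 minutes.
Fraction remaining = 702/1240 ≈ 0.56613.
n = log₂(1240/702) = ln(1.7664)/ln 2 ≈ 0.8208 half-lives.
t = n × t½ = 0.8208 × 29.749 ≈ 24.418 minutes.

24.4 minutes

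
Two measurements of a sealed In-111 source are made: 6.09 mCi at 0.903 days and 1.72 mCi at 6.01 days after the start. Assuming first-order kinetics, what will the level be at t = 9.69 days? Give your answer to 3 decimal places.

0.692 mCi

Over Δt = 6.01 − 0.903 = 5.107 days, the level fell by a factor of 6.09/1.72 ≈ 3.5407.
n = log₂(3.5407) ≈ 1.824 half-lives, so t½ = 5.107/1.824 ≈ 2.7998 days.
From t = 6.01 to t = 9.69: 1.72 × (1/2)^((9.69−6.01)/2.7998) ≈ 0.69162 mCi.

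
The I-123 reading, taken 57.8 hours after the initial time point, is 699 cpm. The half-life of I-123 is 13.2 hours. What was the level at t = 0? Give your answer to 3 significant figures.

Number of half-lives elapsed: n = 57.8/13.2 ≈ 4.3788.
A₀ = A × 2^n = 699 × 2^4.3788 = 699 × 20.804 ≈ 14542 cpm.

14500 cpm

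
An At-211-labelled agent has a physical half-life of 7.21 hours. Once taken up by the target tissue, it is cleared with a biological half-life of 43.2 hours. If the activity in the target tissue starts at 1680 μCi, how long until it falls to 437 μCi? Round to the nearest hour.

1/t_eff = 1/t_phys + 1/t_biol = 1/7.21 + 1/43.2 = 0.16184 per hour.
t_eff = 7.21 × 43.2 / (7.21 + 43.2) ≈ 6.1788 hours.
n = log₂(1680/437) ≈ 1.9428; t = 1.9428 × 6.1788 ≈ 12.004 hours.

12 hours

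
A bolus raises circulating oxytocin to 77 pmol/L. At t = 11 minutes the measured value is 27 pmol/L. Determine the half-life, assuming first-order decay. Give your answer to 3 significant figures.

7.28 minutes

A/A₀ = 27/77 ≈ 0.35065.
n = log₂(2.8519) ≈ 1.5119 half-lives elapsed in 11 minutes.
t½ = 11/1.5119 ≈ 7.2756 minutes.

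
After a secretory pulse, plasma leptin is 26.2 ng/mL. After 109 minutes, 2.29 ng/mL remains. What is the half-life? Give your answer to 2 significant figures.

A/A₀ = 2.29/26.2 ≈ 0.087405.
n = log₂(11.441) ≈ 3.5161 half-lives elapsed in 109 minutes.
t½ = 109/3.5161 ≈ 31 minutes.

31 minutes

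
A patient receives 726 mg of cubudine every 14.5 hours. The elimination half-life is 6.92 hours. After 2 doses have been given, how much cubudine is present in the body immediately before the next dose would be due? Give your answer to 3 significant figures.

The 2 doses were given 29, 14.5 hours ago.
Total = 726·(1/2)^(29/6.92) + 726·(1/2)^(14.5/6.92)
      = 39.755 + 169.89 ≈ 209.64 mg.

210 mg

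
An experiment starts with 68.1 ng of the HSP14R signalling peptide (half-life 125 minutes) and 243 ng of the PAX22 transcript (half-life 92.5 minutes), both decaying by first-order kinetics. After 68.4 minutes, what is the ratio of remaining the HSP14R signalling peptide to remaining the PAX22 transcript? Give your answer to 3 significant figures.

HSP14R signalling peptide: 68.1 × (1/2)^(68.4/125) = 68.1 × (1/2)^0.5472 ≈ 46.604 ng.
PAX22 transcript: 243 × (1/2)^(68.4/92.5) = 243 × (1/2)^0.73946 ≈ 145.55 ng.
Ratio ≈ 46.604 / 145.55 ≈ 0.3202.

0.320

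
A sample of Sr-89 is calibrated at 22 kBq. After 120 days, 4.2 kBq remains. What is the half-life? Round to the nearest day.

A/A₀ = 4.2/22 ≈ 0.19091.
n = log₂(5.2381) ≈ 2.389 half-lives elapsed in 120 days.
t½ = 120/2.389 ≈ 50.229 days.

50 days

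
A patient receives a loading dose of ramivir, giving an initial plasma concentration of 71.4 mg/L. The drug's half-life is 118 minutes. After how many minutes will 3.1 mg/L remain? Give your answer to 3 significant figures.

Fraction remaining = 3.1/71.4 ≈ 0.043417.
n = log₂(71.4/3.1) = ln(23.032)/ln 2 ≈ 4.5256 half-lives.
t = n × t½ = 4.5256 × 118 ≈ 534.02 minutes.

534 minutes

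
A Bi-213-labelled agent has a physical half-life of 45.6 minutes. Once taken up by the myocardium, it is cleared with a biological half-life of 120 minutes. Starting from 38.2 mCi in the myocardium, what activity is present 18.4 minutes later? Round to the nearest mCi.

1/t_eff = 1/t_phys + 1/t_biol = 1/45.6 + 1/120 = 0.030263 per minute.
t_eff = 45.6 × 120 / (45.6 + 120) ≈ 33.043 minutes.
Remaining = 38.2 × (1/2)^(18.4/33.043) = 38.2 × (1/2)^0.55684 ≈ 25.968 mCi.

26 mCi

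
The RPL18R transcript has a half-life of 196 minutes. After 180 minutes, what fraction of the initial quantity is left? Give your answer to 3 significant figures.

0.529

n = 180/196 ≈ 0.91837 half-lives.
Fraction remaining = (1/2)^0.91837 ≈ 0.52911.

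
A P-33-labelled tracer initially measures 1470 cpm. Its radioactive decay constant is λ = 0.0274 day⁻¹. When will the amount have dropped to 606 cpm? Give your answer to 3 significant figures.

t½ = ln 2 / λ = 0.69315 / 0.0274 ≈ 25.297 days.
Fraction remaining = 606/1470 ≈ 0.41224.
n = log₂(1470/606) = ln(2.4257)/ln 2 ≈ 1.2784 half-lives.
t = n × t½ = 1.2784 × 25.297 ≈ 32.341 days.

32.3 days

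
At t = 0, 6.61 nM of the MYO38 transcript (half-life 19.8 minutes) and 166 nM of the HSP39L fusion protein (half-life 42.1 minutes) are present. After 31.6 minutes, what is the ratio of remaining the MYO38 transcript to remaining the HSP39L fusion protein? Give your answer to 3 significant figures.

MYO38 transcript: 6.61 × (1/2)^(31.6/19.8) = 6.61 × (1/2)^1.596 ≈ 2.1866 nM.
HSP39L fusion protein: 166 × (1/2)^(31.6/42.1) = 166 × (1/2)^0.75059 ≈ 98.664 nM.
Ratio ≈ 2.1866 / 98.664 ≈ 0.022162.

0.0222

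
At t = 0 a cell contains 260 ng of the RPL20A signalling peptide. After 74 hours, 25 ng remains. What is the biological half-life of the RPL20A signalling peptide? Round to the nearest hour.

A/A₀ = 25/260 ≈ 0.096154.
n = log₂(10.4) ≈ 3.3785 half-lives elapsed in 74 hours.
t½ = 74/3.3785 ≈ 21.903 hours.

22 hours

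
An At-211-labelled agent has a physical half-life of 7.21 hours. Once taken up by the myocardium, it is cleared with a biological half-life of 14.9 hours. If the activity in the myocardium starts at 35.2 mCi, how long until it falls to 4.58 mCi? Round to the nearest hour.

14 hours

1/t_eff = 1/t_phys + 1/t_biol = 1/7.21 + 1/14.9 = 0.20581 per hour.
t_eff = 7.21 × 14.9 / (7.21 + 14.9) ≈ 4.8588 hours.
n = log₂(35.2/4.58) ≈ 2.9422; t = 2.9422 × 4.8588 ≈ 14.295 hours.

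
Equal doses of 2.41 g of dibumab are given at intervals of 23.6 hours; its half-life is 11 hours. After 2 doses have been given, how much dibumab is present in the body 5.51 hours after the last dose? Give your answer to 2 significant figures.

The 2 doses were given 29.11, 5.51 hours ago.
Total = 2.41·(1/2)^(29.11/11) + 2.41·(1/2)^(5.51/11)
      = 0.38493 + 1.7031 ≈ 2.088 g.

2.1 g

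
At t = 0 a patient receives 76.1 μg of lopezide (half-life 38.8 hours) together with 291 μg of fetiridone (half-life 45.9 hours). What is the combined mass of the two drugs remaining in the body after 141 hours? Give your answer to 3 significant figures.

lopezide: 76.1 × (1/2)^(141/38.8) = 76.1 × (1/2)^3.634 ≈ 6.1296 μg.
fetiridone: 291 × (1/2)^(141/45.9) = 291 × (1/2)^3.0719 ≈ 34.607 μg.
Total = 6.1296 + 34.607 ≈ 40.736 μg.

40.7 μg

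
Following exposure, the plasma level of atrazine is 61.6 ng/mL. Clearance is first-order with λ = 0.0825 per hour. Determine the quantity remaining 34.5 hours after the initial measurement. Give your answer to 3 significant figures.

t½ = ln 2 / λ = 0.69315 / 0.0825 ≈ 8.4018 hours.
Number of half-lives: n = 34.5/8.4018 ≈ 4.1063.
Remaining = 61.6 × (1/2)^4.1063 = 61.6 × 0.058062 ≈ 3.5766 ng/mL.

3.58 ng/mL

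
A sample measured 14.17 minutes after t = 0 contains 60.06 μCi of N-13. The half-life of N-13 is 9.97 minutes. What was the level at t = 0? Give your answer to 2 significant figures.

160 μCi

Number of half-lives elapsed: n = 14.17/9.97 ≈ 1.4213.
A₀ = A × 2^n = 60.06 × 2^1.4213 = 60.06 × 2.6782 ≈ 160.85 μCi.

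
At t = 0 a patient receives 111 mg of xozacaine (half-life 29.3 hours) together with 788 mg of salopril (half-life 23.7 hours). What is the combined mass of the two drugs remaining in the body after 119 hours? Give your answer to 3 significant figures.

30.9 mg

xozacaine: 111 × (1/2)^(119/29.3) = 111 × (1/2)^4.0614 ≈ 6.6483 mg.
salopril: 788 × (1/2)^(119/23.7) = 788 × (1/2)^5.0211 ≈ 24.268 mg.
Total = 6.6483 + 24.268 ≈ 30.916 mg.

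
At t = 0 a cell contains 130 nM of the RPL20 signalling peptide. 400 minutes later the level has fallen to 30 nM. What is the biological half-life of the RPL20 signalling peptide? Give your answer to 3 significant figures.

189 minutes

A/A₀ = 30/130 ≈ 0.23077.
n = log₂(4.3333) ≈ 2.1155 half-lives elapsed in 400 minutes.
t½ = 400/2.1155 ≈ 189.08 minutes.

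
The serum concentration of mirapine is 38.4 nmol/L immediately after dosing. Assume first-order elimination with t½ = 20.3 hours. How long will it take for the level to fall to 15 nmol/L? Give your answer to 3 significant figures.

27.5 hours

Fraction remaining = 15/38.4 ≈ 0.39062.
n = log₂(38.4/15) = ln(2.56)/ln 2 ≈ 1.3561 half-lives.
t = n × t½ = 1.3561 × 20.3 ≈ 27.53 hours.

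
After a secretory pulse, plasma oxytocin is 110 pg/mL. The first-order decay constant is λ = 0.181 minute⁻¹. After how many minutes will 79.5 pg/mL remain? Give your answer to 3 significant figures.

t½ = ln 2 / λ = 0.69315 / 0.181 ≈ 3.8295 minutes.
Fraction remaining = 79.5/110 ≈ 0.72273.
n = log₂(110/79.5) = ln(1.3836)/ln 2 ≈ 0.46848 half-lives.
t = n × t½ = 0.46848 × 3.8295 ≈ 1.7941 minutes.

1.79 minutes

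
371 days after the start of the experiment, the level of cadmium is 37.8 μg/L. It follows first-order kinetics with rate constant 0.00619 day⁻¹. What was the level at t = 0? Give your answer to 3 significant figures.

376 μg/L

t½ = ln 2 / λ = 0.69315 / 0.00619 ≈ 111.98 days.
Number of half-lives elapsed: n = 371/111.98 ≈ 3.3131.
A₀ = A × 2^n = 37.8 × 2^3.3131 = 37.8 × 9.9392 ≈ 375.7 μg/L.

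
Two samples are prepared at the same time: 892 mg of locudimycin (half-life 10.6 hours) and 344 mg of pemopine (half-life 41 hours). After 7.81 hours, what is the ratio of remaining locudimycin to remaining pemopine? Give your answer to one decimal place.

1.8

locudimycin: 892 × (1/2)^(7.81/10.6) = 892 × (1/2)^0.73679 ≈ 535.26 mg.
pemopine: 344 × (1/2)^(7.81/41) = 344 × (1/2)^0.19049 ≈ 301.45 mg.
Ratio ≈ 535.26 / 301.45 ≈ 1.7756.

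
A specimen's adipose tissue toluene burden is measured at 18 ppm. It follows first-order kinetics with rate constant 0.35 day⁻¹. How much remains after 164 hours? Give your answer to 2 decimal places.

t½ = ln 2 / λ = 0.69315 / 0.35 ≈ 1.9804 days.
Convert the elapsed time: 164 hours = 6.83333 days.
Number of half-lives: n = 6.83333/1.9804 ≈ 3.4504.
Remaining = 18 × (1/2)^3.4504 = 18 × 0.091477 ≈ 1.6466 ppm.

1.65 ppm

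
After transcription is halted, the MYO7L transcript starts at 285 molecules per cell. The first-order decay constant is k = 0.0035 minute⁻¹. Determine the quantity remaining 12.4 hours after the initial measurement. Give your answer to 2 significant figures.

21 molecules per cell

t½ = ln 2 / k = 0.69315 / 0.0035 ≈ 198.04 minutes.
Convert the elapsed time: 12.4 hours = 744 minutes.
Number of half-lives: n = 744/198.04 ≈ 3.7568.
Remaining = 285 × (1/2)^3.7568 = 285 × 0.073977 ≈ 21.083 molecules per cell.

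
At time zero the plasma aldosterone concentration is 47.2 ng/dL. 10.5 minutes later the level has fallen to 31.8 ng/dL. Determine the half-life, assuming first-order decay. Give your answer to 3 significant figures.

A/A₀ = 31.8/47.2 ≈ 0.67373.
n = log₂(1.4843) ≈ 0.56976 half-lives elapsed in 10.5 minutes.
t½ = 10.5/0.56976 ≈ 18.429 minutes.

18.4 minutes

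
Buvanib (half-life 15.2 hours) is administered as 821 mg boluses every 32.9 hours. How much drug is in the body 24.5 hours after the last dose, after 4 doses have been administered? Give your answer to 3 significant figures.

The 4 doses were given 123.2, 90.3, 57.4, 24.5 hours ago.
Total = 821·(1/2)^(123.2/15.2) + 821·(1/2)^(90.3/15.2) + 821·(1/2)^(57.4/15.2) + 821·(1/2)^(24.5/15.2)
      = 2.9814 + 13.366 + 59.918 + 268.62 ≈ 344.88 mg.

345 mg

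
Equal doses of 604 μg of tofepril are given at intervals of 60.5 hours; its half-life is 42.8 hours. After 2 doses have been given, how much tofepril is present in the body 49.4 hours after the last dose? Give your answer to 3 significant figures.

373 μg

The 2 doses were given 109.9, 49.4 hours ago.
Total = 604·(1/2)^(109.9/42.8) + 604·(1/2)^(49.4/42.8)
      = 101.87 + 271.39 ≈ 373.26 μg.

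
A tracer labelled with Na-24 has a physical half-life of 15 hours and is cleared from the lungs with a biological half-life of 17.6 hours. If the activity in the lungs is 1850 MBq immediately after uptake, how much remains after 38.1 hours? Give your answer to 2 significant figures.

71 MBq

1/t_eff = 1/t_phys + 1/t_biol = 1/15 + 1/17.6 = 0.12348 per hour.
t_eff = 15 × 17.6 / (15 + 17.6) ≈ 8.0982 hours.
Remaining = 1850 × (1/2)^(38.1/8.0982) = 1850 × (1/2)^4.7048 ≈ 70.94 MBq.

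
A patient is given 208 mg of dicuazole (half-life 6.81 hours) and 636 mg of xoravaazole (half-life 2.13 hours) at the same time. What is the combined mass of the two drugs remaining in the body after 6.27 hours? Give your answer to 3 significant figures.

193 mg

dicuazole: 208 × (1/2)^(6.27/6.81) = 208 × (1/2)^0.9207 ≈ 109.88 mg.
xoravaazole: 636 × (1/2)^(6.27/2.13) = 636 × (1/2)^2.9437 ≈ 82.666 mg.
Total = 109.88 + 82.666 ≈ 192.54 mg.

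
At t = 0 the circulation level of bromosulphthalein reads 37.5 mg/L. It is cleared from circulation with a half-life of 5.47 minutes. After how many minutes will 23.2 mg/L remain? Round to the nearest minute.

Fraction remaining = 23.2/37.5 ≈ 0.61867.
n = log₂(37.5/23.2) = ln(1.6164)/ln 2 ≈ 0.69277 half-lives.
t = n × t½ = 0.69277 × 5.47 ≈ 3.7894 minutes.

4 minutes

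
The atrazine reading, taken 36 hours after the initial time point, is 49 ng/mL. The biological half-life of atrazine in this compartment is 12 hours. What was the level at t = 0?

Number of half-lives elapsed: n = 36/12 ≈ 3.
A₀ = A × 2^n = 49 × 2^3 = 49 × 8 ≈ 392 ng/mL.

392 ng/mL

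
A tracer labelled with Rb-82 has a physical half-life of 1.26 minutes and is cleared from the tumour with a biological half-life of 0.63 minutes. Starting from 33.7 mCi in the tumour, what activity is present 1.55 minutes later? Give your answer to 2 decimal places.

2.61 mCi

1/t_eff = 1/t_phys + 1/t_biol = 1/1.26 + 1/0.63 = 2.381 per minute.
t_eff = 1.26 × 0.63 / (1.26 + 0.63) ≈ 0.42 minutes.
Remaining = 33.7 × (1/2)^(1.55/0.42) = 33.7 × (1/2)^3.6905 ≈ 2.6103 mCi.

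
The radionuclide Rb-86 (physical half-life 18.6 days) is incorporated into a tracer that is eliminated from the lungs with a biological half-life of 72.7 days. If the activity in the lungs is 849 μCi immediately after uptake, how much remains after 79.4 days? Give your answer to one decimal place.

1/t_eff = 1/t_phys + 1/t_biol = 1/18.6 + 1/72.7 = 0.067519 per day.
t_eff = 18.6 × 72.7 / (18.6 + 72.7) ≈ 14.811 days.
Remaining = 849 × (1/2)^(79.4/14.811) = 849 × (1/2)^5.361 ≈ 20.658 μCi.

20.7 μCi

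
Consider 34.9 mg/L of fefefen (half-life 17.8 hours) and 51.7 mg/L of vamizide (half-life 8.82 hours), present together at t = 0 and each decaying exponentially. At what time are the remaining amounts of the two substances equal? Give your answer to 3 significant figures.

9.91 hours

Set 34.9·(1/2)^(t/17.8) = 51.7·(1/2)^(t/8.82).
Taking log₂: log₂(34.9/51.7) = t·(1/17.8 − 1/8.82).
log₂(0.67505) = -0.56694; 1/17.8 − 1/8.82 = -0.057199.
t = -0.56694 / -0.057199 ≈ 9.9117 hours.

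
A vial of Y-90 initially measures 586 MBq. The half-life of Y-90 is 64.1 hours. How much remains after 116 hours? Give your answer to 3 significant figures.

167 MBq

Number of half-lives: n = 116/64.1 ≈ 1.8097.
Remaining = 586 × (1/2)^1.8097 = 586 × 0.28526 ≈ 167.16 MBq.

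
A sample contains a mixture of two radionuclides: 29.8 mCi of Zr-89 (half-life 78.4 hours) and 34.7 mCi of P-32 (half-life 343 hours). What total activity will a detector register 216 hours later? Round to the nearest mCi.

27 mCi

Zr-89: 29.8 × (1/2)^(216/78.4) = 29.8 × (1/2)^2.7551 ≈ 4.4142 mCi.
P-32: 34.7 × (1/2)^(216/343) = 34.7 × (1/2)^0.62974 ≈ 22.426 mCi.
Total = 4.4142 + 22.426 ≈ 26.841 mCi.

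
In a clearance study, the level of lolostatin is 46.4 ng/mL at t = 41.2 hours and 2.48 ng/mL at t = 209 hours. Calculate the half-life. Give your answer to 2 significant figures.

Over Δt = 209 − 41.2 = 167.8 hours, the level fell by a factor of 46.4/2.48 ≈ 18.71.
n = log₂(18.71) ≈ 4.2257 half-lives, so t½ = 167.8/4.2257 ≈ 39.709 hours.

40 hours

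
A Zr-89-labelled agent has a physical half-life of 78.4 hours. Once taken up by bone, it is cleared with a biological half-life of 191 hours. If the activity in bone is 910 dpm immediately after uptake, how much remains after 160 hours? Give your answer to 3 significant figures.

124 dpm

1/t_eff = 1/t_phys + 1/t_biol = 1/78.4 + 1/191 = 0.017991 per hour.
t_eff = 78.4 × 191 / (78.4 + 191) ≈ 55.584 hours.
Remaining = 910 × (1/2)^(160/55.584) = 910 × (1/2)^2.8785 ≈ 123.74 dpm.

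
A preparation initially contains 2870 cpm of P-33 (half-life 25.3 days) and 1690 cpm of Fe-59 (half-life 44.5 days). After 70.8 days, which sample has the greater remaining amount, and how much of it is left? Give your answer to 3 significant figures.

Fe-59, 561 cpm

P-33: 2870 × (1/2)^2.7984 ≈ 412.55 cpm.
Fe-59: 1690 × (1/2)^1.591 ≈ 560.98 cpm.
Fe-59 has more remaining, at ≈ 560.98 cpm.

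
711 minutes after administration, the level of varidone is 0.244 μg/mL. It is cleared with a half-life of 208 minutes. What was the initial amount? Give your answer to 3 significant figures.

Number of half-lives elapsed: n = 711/208 ≈ 3.4183.
A₀ = A × 2^n = 0.244 × 2^3.4183 = 0.244 × 10.691 ≈ 2.6085 μg/mL.

2.61 μg/mL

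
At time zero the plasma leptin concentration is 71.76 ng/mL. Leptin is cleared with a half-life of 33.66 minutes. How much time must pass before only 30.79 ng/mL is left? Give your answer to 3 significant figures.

41.1 minutes

Fraction remaining = 30.79/71.76 ≈ 0.42907.
n = log₂(71.76/30.79) = ln(2.3306)/ln 2 ≈ 1.2207 half-lives.
t = n × t½ = 1.2207 × 33.66 ≈ 41.089 minutes.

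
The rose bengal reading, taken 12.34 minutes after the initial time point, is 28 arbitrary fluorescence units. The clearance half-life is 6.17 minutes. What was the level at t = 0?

112 arbitrary fluorescence units

Number of half-lives elapsed: n = 12.34/6.17 ≈ 2.
A₀ = A × 2^n = 28 × 2^2 = 28 × 4 ≈ 112 arbitrary fluorescence units.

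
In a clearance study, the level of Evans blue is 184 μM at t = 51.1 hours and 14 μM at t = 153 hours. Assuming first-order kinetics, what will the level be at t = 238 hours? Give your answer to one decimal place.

Over Δt = 153 − 51.1 = 101.9 hours, the level fell by a factor of 184/14 ≈ 13.143.
n = log₂(13.143) ≈ 3.7162 half-lives, so t½ = 101.9/3.7162 ≈ 27.42 hours.
From t = 153 to t = 238: 14 × (1/2)^((238−153)/27.42) ≈ 1.6329 μM.

1.6 μM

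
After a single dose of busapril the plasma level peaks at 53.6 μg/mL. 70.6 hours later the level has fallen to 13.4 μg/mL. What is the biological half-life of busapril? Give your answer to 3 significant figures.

35.3 hours

A/A₀ = 13.4/53.6 ≈ 0.25.
n = log₂(4) ≈ 2 half-lives elapsed in 70.6 hours.
t½ = 70.6/2 ≈ 35.3 hours.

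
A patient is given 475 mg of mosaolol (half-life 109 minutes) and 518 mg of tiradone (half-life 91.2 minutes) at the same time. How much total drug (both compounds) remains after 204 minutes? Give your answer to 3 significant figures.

240 mg

mosaolol: 475 × (1/2)^(204/109) = 475 × (1/2)^1.8716 ≈ 129.81 mg.
tiradone: 518 × (1/2)^(204/91.2) = 518 × (1/2)^2.2368 ≈ 109.89 mg.
Total = 129.81 + 109.89 ≈ 239.7 mg.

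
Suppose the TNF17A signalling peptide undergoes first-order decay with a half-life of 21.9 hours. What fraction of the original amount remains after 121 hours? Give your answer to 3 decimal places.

0.022

n = 121/21.9 ≈ 5.5251 half-lives.
Fraction remaining = (1/2)^5.5251 ≈ 0.021716.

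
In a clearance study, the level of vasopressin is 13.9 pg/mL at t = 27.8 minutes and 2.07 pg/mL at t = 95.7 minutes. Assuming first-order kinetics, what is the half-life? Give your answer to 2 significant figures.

25 minutes

Over Δt = 95.7 − 27.8 = 67.9 minutes, the level fell by a factor of 13.9/2.07 ≈ 6.715.
n = log₂(6.715) ≈ 2.7474 half-lives, so t½ = 67.9/2.7474 ≈ 24.714 minutes.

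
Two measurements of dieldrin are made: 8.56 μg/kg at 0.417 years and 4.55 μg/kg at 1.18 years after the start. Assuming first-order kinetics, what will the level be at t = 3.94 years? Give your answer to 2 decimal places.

0.46 μg/kg

Over Δt = 1.18 − 0.417 = 0.763 years, the level fell by a factor of 8.56/4.55 ≈ 1.8813.
n = log₂(1.8813) ≈ 0.91174 half-lives, so t½ = 0.763/0.91174 ≈ 0.83686 years.
From t = 1.18 to t = 3.94: 4.55 × (1/2)^((3.94−1.18)/0.83686) ≈ 0.46259 μg/kg.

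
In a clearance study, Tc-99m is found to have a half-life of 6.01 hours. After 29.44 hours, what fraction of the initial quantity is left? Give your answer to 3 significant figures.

n = 29.44/6.01 ≈ 4.8985 half-lives.
Fraction remaining = (1/2)^4.8985 ≈ 0.033528.

0.0335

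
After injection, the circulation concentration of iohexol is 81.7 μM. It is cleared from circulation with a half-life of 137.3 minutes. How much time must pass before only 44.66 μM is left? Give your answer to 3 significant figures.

Fraction remaining = 44.66/81.7 ≈ 0.54663.
n = log₂(81.7/44.66) = ln(1.8294)/ln 2 ≈ 0.87135 half-lives.
t = n × t½ = 0.87135 × 137.3 ≈ 119.64 minutes.

120 minutes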